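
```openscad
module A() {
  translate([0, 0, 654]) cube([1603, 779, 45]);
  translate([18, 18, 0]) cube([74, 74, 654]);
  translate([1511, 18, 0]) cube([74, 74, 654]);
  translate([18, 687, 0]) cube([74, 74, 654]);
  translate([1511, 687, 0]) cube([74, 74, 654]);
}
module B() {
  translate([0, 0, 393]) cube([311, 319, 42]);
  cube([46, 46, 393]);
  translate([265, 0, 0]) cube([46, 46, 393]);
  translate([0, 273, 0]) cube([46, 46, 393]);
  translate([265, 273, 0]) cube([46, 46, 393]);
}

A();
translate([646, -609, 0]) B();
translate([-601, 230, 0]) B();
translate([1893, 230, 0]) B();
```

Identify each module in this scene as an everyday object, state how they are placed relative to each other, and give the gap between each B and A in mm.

Each stool's nearest face is 290 mm from the table's bounding box.

A is a table. B is a stool. Three stools sit around the table at the −y, −x, +x sides. The gap between each stool and the table is 290 mm.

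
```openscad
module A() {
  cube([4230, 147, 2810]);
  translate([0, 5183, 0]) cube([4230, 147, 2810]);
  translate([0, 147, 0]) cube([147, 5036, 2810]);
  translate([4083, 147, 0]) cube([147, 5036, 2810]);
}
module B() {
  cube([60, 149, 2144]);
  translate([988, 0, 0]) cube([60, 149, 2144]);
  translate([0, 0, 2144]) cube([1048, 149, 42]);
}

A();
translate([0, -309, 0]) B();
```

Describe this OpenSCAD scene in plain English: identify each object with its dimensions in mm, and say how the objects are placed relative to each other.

A is a box-shaped house frame (walls only): outside footprint 4230×5330 mm, wall height 2810 mm, wall thickness 147 mm. The two y-facing walls run the full x-width; the two x-facing walls fit between the inner faces of the y-facing walls.

B is a door frame. The clear opening is 928 mm wide and 2144 mm high. Two 60 mm wide jambs, 149 mm deep, stand either side of the opening from the floor to the top of the opening. A 42 mm thick head sits across the top of both jambs, spanning the full outside width of the frame.

The door frame is on the floor beside the house frame on its −y side.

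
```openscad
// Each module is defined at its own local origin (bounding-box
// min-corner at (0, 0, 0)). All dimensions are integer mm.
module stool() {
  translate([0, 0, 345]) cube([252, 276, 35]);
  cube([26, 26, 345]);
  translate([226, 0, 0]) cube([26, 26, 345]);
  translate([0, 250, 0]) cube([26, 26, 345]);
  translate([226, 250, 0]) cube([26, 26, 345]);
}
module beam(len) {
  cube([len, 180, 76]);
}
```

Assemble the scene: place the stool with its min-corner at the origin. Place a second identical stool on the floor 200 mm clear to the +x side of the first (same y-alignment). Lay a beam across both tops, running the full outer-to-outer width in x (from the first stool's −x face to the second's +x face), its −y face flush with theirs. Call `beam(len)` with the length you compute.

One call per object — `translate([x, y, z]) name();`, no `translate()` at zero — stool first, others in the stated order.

stool();
translate([452, 0, 0]) stool();
translate([0, 0, 380]) beam(704);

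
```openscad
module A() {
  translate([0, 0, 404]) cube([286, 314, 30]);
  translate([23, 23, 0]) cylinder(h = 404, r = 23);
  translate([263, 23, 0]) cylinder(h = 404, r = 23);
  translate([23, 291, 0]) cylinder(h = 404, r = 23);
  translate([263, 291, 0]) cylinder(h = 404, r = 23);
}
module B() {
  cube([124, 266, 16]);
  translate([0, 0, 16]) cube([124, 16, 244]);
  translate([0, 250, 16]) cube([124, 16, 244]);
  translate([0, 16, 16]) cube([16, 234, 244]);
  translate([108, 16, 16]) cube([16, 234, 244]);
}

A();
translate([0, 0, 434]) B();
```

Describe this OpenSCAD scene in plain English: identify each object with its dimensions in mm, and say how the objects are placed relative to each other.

A is a simple wooden stool: a rectangular seat 286 mm (x) by 314 mm (y), 30 mm thick, top face at z = 434 mm, on four round legs, each 46 mm in diameter. The legs rest on z = 0, each leg's axis is inset half a diameter from the nearest pair of seat edges (so the leg's bounding box is flush with the corner).

B is an open-topped rectangular box: outside dimensions 124×266×260 mm, with a uniform wall and base thickness of 16 mm. The base is a full 124×266 slab on the floor; four walls sit on top of the base. The front and back walls (the −y and +y sides) span the full width; the two side walls fit between them.

The open box is on top of the stool.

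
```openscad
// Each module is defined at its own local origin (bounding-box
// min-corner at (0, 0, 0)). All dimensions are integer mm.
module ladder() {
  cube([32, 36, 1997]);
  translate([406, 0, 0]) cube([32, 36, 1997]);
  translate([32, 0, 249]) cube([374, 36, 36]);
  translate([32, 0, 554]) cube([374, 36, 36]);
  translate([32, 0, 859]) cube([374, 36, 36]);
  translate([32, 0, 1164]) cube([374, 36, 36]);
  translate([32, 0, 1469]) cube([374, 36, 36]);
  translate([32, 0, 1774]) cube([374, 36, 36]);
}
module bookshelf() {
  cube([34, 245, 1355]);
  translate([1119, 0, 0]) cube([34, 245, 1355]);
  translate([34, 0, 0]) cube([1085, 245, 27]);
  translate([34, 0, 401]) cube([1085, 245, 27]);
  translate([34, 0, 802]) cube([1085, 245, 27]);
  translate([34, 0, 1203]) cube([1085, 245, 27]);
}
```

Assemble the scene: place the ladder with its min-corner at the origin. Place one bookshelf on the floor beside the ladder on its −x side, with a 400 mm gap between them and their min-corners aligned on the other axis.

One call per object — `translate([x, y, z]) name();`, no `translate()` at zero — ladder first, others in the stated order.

ladder();
translate([-1553, 0, 0]) bookshelf();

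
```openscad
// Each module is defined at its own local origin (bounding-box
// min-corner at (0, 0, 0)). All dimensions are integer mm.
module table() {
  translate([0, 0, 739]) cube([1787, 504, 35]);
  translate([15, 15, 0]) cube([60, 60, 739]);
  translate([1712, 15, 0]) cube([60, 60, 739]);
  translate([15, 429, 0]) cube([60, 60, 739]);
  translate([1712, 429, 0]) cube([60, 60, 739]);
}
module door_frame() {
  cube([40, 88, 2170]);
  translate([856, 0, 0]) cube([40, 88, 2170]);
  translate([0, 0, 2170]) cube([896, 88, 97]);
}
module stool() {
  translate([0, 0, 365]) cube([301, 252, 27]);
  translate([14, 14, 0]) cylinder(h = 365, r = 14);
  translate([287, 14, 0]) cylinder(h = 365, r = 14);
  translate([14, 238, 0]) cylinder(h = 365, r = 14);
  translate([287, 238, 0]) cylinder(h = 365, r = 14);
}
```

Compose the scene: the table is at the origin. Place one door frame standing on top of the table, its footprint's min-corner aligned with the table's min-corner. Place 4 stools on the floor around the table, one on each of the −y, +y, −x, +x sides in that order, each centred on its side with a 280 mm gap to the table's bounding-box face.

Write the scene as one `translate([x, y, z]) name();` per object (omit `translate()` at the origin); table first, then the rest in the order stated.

table();
translate([0, 0, 774]) door_frame();
translate([743, -532, 0]) stool();
translate([743, 784, 0]) stool();
translate([-581, 126, 0]) stool();
translate([2067, 126, 0]) stool();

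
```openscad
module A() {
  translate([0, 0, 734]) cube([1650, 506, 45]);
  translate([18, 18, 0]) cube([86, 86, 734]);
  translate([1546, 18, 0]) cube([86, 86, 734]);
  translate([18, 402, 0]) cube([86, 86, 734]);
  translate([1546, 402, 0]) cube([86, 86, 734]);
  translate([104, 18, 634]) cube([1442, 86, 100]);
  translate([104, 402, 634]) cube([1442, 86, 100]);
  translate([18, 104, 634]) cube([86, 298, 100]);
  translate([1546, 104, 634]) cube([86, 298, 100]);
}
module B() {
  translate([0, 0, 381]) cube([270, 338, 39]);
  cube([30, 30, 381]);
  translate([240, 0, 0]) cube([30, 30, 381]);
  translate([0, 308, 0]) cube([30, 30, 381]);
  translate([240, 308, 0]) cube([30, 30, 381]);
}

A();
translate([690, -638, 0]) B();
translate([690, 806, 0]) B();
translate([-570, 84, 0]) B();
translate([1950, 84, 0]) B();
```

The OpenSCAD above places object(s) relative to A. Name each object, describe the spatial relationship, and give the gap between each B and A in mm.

Each stool's nearest face is 300 mm from the table's bounding box.

A is a table. B is a stool. Four stools sit around the table at the −y, +y, −x, +x sides. The gap between each stool and the table is 300 mm.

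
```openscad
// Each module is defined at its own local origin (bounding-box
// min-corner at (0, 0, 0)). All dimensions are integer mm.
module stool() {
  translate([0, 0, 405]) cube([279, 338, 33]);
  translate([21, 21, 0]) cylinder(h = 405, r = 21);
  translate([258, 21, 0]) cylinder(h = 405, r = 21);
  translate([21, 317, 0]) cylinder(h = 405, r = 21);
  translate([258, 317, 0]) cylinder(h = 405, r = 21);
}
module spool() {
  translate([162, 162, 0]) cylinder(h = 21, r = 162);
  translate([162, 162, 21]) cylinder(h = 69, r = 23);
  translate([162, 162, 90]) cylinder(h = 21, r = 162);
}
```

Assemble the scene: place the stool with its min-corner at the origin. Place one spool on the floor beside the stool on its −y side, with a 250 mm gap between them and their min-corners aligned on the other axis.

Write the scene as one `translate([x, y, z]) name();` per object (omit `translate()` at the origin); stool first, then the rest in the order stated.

stool();
translate([0, -574, 0]) spool();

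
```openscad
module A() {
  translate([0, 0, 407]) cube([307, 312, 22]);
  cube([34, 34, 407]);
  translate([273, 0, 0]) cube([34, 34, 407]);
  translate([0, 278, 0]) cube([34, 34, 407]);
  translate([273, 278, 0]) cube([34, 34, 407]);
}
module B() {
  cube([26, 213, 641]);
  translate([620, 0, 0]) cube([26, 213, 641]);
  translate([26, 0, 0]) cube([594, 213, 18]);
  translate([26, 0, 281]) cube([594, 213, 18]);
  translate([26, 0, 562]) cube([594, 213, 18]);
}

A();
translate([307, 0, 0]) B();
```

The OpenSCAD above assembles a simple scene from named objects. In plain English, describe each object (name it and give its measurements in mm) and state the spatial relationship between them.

A is a simple wooden stool: a rectangular seat 307 mm (x) by 312 mm (y), 22 mm thick, top face at z = 429 mm, on four square legs, each 34×34 mm in cross-section. The legs rest on z = 0, each flush with a corner of the seat.

B is a bookshelf 646 mm wide overall, 213 mm deep and 641 mm tall. The two sides are 26 mm thick vertical panels. 3 horizontal shelves of 18 mm thickness span between the inner faces of the sides; the lowest shelf sits on the floor and shelves are stacked with a clear vertical gap of 263 mm between each pair.

The bookshelf is against the stool's +x side, with their −y faces flush.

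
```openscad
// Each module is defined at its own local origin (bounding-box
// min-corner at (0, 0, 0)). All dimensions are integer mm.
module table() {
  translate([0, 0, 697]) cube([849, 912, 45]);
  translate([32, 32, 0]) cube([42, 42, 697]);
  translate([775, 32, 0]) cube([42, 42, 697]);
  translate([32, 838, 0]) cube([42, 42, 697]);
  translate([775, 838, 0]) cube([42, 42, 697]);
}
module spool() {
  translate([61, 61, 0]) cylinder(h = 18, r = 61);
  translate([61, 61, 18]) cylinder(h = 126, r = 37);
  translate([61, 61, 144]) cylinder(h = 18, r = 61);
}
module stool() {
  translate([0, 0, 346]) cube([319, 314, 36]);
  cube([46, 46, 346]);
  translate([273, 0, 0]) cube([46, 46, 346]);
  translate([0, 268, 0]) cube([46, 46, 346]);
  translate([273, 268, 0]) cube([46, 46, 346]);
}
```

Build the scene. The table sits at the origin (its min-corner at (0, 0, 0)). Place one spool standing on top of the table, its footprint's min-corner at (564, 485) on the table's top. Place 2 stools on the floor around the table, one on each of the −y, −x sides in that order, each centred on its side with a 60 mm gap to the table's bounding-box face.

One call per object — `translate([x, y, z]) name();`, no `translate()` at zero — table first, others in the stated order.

table();
translate([564, 485, 742]) spool();
translate([265, -374, 0]) stool();
translate([-379, 299, 0]) stool();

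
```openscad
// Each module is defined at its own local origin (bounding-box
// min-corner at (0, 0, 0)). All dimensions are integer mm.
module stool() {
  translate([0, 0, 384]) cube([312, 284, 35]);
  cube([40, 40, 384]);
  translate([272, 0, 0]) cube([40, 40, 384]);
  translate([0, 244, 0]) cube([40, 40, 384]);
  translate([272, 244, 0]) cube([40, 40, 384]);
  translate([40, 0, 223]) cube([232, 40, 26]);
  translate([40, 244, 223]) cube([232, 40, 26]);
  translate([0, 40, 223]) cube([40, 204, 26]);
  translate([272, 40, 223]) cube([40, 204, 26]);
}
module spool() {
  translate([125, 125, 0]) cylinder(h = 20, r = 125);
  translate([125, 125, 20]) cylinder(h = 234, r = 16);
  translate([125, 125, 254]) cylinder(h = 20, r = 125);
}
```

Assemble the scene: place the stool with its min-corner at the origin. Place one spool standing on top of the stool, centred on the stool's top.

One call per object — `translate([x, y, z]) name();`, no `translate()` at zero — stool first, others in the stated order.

stool();
translate([31, 17, 419]) spool();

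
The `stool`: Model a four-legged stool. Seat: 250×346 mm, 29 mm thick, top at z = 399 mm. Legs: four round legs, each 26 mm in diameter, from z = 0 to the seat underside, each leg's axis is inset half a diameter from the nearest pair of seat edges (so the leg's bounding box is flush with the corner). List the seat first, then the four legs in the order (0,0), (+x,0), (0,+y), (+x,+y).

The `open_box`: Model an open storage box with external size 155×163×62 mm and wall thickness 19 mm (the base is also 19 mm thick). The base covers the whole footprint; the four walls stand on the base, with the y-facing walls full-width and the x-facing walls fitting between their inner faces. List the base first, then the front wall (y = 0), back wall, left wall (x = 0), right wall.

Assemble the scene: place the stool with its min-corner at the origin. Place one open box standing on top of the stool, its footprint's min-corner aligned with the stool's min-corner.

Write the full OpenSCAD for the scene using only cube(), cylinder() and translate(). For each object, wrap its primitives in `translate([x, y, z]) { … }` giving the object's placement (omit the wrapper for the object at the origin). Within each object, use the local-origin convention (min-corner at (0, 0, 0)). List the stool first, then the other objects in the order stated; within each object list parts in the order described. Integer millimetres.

translate([0, 0, 370]) cube([250, 346, 29]);
translate([13, 13, 0]) cylinder(h = 370, r = 13);
translate([237, 13, 0]) cylinder(h = 370, r = 13);
translate([13, 333, 0]) cylinder(h = 370, r = 13);
translate([237, 333, 0]) cylinder(h = 370, r = 13);
translate([0, 0, 399]) {
  cube([155, 163, 19]);
  translate([0, 0, 19]) cube([155, 19, 43]);
  translate([0, 144, 19]) cube([155, 19, 43]);
  translate([0, 19, 19]) cube([19, 125, 43]);
  translate([136, 19, 19]) cube([19, 125, 43]);
}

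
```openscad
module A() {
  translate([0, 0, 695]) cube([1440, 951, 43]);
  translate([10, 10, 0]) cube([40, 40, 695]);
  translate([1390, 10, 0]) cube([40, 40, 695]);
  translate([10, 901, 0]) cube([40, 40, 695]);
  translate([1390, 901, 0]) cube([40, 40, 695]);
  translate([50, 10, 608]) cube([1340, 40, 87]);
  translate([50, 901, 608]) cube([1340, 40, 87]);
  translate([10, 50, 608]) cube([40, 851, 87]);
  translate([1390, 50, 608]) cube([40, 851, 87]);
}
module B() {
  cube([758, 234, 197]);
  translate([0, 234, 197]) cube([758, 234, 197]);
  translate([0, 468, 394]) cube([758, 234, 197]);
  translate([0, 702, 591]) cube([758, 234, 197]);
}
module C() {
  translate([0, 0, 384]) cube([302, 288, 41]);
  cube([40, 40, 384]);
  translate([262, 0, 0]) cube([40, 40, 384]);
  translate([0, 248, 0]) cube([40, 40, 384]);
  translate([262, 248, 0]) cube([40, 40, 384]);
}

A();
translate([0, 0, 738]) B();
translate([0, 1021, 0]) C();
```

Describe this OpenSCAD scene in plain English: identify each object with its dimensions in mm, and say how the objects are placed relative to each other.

A is a table: top 1440 mm (x) × 951 mm (y), 43 mm thick, upper face at z = 738 mm, on four 40×40 mm square legs, each inset 10 mm from the nearest pair of top edges, running from z = 0 to the bottom of the top. Four apron rails, 40 mm thick and 87 mm tall, run between adjacent legs with their top edges flush with the underside of the top and their outer faces flush with the legs' outer faces.

B is a run of 4 identical solid stair steps. Each tread is 758×234 mm and each step block is 197 mm high. Step 1 rests on the floor; step k is offset from step 1 by (k−1)×234 mm in y and (k−1)×197 mm in z.

C is a four-legged stool. The seat is a 302×288×41 mm slab whose top surface is at z = 425 mm; four square legs, each 40×40 mm in cross-section, run from the floor (z = 0) to the underside of the seat, each flush with a corner of the seat.

The staircase is on top of the table. The stool is on the floor beside the table on its +y side.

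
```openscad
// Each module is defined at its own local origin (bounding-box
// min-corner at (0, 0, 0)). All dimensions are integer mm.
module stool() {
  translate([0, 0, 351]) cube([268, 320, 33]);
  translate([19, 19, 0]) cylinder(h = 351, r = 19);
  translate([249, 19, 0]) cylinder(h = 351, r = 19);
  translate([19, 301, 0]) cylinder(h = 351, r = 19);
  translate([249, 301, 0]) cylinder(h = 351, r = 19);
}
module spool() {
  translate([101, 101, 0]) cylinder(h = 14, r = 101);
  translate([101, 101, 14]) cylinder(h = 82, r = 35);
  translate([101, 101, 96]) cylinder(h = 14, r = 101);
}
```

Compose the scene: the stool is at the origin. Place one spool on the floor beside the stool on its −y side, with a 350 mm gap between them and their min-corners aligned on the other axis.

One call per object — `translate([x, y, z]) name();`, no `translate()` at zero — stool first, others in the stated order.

stool();
translate([0, -552, 0]) spool();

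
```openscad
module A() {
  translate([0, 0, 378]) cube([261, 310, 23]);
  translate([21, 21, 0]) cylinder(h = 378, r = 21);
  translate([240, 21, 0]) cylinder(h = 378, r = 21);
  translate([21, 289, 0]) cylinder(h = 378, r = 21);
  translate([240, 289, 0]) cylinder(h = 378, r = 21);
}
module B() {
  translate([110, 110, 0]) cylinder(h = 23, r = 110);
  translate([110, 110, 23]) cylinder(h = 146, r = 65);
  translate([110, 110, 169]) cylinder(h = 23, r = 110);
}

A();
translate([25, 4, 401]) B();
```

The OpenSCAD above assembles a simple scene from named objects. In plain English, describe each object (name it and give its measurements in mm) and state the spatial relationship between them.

A is a four-legged stool. The seat is 261×310 mm, 23 mm thick, top at z = 401 mm. It stands on four round legs, each 42 mm in diameter, from z = 0 to the seat underside, each leg's axis is inset half a diameter from the nearest pair of seat edges (so the leg's bounding box is flush with the corner).

B is a spool: two coaxial disc flanges of radius 110 mm and thickness 23 mm, joined by a core cylinder of radius 65 mm and height 146 mm. The lower flange rests on z = 0 and the three cylinders share a vertical axis.

The spool is on top of the stool.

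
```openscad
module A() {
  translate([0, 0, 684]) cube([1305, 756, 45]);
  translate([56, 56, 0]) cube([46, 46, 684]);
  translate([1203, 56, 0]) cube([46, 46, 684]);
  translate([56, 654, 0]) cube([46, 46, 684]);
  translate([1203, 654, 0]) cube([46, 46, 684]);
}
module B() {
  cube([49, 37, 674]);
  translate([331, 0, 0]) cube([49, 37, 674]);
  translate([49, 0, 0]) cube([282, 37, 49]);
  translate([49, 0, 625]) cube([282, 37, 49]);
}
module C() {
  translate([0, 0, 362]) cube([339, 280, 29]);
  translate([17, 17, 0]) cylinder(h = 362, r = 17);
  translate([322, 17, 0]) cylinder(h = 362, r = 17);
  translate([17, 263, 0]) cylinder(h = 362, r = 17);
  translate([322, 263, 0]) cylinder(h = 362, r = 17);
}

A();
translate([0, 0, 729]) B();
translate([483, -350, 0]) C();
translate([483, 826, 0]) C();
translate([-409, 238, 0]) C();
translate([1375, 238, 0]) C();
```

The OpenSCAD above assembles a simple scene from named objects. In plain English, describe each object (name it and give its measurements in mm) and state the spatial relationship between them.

A is a rectangular dining table. The top is 1305×756×45 mm with its upper surface at z = 729 mm. It stands on four 46×46 mm square legs, each inset 56 mm from the nearest pair of top edges, running from the floor to the underside of the top.

B is a rectangular picture frame lying in the x–z plane (depth along y). The opening is 282 mm wide (x) by 576 mm tall (z), surrounded by a border 49 mm wide on all four sides. The frame is 37 mm deep and is made of two full-height vertical stiles with two horizontal rails fitted between them.

C is a four-legged stool. The seat is 339×280 mm, 29 mm thick, top at z = 391 mm. It stands on four round legs, each 34 mm in diameter, from z = 0 to the seat underside, each leg's axis is inset half a diameter from the nearest pair of seat edges (so the leg's bounding box is flush with the corner).

The picture frame is on top of the table. Four stools sit around the table at the −y, +y, −x, +x sides.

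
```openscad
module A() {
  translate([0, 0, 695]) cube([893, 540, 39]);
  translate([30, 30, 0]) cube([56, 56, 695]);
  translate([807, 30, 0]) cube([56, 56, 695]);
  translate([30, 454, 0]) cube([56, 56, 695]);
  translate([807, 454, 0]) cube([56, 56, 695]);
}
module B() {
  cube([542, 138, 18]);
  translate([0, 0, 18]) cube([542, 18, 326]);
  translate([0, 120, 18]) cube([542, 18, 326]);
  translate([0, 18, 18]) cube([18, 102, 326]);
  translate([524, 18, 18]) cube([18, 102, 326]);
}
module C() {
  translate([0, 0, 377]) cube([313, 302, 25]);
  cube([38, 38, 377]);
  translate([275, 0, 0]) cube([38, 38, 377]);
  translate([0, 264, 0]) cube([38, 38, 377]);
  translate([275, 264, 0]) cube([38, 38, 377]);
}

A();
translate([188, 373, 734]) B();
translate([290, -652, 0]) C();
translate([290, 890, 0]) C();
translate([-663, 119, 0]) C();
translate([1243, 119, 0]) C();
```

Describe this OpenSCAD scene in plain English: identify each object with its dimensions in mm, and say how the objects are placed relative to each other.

A is a table with a 893×540 mm rectangular top, 39 mm thick, top surface at z = 734 mm, supported by four 56×56 mm square legs, each inset 30 mm from the nearest pair of top edges, running from the floor.

B is an open-topped rectangular box: outside dimensions 542×138×344 mm, with a uniform wall and base thickness of 18 mm. The base is a full 542×138 slab on the floor; four walls sit on top of the base. The front and back walls (the −y and +y sides) span the full width; the two side walls fit between them.

C is a four-legged stool. The seat is 313×302 mm, 25 mm thick, top at z = 402 mm. It stands on four square legs, each 38×38 mm in cross-section, from z = 0 to the seat underside, each flush with a corner of the seat.

The open box is on top of the table. Four stools sit around the table at the −y, +y, −x, +x sides.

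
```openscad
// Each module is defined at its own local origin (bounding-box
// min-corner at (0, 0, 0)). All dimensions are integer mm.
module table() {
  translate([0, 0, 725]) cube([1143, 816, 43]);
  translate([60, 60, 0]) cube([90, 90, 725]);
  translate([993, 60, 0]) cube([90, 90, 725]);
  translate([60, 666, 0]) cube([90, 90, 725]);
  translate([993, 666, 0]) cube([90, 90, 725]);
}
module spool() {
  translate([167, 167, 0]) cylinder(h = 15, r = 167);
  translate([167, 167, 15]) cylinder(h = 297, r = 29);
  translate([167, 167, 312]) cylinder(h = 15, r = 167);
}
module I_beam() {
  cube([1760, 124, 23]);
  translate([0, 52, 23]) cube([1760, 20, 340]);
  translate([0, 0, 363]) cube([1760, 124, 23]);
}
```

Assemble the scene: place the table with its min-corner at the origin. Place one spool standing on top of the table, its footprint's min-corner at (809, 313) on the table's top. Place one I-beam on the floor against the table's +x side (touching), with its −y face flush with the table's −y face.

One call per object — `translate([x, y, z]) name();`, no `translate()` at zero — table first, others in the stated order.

table();
translate([809, 313, 768]) spool();
translate([1143, 0, 0]) I_beam();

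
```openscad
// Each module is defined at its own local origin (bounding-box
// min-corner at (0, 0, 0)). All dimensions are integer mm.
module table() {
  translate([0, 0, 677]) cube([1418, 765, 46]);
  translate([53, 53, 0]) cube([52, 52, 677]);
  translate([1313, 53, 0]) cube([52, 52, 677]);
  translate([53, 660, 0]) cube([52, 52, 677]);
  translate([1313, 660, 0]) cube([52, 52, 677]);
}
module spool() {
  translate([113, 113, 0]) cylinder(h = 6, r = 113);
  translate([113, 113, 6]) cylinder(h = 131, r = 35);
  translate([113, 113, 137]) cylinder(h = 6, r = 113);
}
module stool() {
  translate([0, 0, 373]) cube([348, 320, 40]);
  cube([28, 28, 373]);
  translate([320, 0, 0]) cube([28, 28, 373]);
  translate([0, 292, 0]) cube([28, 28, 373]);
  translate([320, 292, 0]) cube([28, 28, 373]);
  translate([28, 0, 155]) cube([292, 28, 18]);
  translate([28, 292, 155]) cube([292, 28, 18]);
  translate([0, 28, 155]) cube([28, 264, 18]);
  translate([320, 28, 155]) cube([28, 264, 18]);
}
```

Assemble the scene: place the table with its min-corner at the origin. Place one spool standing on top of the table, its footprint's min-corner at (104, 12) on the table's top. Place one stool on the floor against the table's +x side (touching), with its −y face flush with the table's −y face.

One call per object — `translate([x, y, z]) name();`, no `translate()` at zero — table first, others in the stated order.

table();
translate([104, 12, 723]) spool();
translate([1418, 0, 0]) stool();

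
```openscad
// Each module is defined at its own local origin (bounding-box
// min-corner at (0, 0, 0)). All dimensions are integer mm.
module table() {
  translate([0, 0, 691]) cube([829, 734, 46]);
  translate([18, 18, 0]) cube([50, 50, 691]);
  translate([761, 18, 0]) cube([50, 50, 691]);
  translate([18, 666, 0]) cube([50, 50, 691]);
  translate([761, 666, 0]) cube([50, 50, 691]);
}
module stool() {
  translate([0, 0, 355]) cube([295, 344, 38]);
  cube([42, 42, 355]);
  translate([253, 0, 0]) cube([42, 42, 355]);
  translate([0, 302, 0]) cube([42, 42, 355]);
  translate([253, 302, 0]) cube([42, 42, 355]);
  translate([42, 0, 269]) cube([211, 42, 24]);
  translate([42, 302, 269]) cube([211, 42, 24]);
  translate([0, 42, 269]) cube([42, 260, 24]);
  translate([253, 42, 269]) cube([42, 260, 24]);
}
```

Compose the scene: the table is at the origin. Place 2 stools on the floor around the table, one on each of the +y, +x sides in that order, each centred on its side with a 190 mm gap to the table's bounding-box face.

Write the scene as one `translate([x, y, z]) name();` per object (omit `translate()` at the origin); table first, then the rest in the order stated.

table();
translate([267, 924, 0]) stool();
translate([1019, 195, 0]) stool();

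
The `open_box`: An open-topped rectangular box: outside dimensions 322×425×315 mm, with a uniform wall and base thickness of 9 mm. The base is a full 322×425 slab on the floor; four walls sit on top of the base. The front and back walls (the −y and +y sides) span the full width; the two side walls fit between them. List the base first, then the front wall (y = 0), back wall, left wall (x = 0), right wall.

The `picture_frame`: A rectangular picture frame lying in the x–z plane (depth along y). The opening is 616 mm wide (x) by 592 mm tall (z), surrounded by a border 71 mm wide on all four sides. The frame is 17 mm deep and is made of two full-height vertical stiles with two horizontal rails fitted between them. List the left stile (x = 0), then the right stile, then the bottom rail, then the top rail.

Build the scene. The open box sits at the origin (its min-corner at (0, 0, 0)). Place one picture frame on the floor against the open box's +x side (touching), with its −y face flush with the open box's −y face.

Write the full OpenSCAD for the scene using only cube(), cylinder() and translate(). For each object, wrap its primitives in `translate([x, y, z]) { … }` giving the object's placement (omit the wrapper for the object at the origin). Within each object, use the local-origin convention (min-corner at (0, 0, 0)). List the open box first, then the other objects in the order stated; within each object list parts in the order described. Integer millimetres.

cube([322, 425, 9]);
translate([0, 0, 9]) cube([322, 9, 306]);
translate([0, 416, 9]) cube([322, 9, 306]);
translate([0, 9, 9]) cube([9, 407, 306]);
translate([313, 9, 9]) cube([9, 407, 306]);
translate([322, 0, 0]) {
  cube([71, 17, 734]);
  translate([687, 0, 0]) cube([71, 17, 734]);
  translate([71, 0, 0]) cube([616, 17, 71]);
  translate([71, 0, 663]) cube([616, 17, 71]);
}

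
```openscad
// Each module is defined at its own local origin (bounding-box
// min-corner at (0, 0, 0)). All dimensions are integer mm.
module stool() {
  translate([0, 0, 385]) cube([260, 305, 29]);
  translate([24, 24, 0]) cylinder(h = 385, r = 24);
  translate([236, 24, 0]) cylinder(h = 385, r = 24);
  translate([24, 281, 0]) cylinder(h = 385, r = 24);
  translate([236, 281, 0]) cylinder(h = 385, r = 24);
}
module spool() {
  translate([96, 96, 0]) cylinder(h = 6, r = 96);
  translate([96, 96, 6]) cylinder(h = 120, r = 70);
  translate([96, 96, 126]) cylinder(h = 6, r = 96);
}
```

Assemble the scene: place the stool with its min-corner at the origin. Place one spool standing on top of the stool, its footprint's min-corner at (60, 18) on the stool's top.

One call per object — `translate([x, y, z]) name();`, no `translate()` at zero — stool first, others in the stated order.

stool();
translate([60, 18, 414]) spool();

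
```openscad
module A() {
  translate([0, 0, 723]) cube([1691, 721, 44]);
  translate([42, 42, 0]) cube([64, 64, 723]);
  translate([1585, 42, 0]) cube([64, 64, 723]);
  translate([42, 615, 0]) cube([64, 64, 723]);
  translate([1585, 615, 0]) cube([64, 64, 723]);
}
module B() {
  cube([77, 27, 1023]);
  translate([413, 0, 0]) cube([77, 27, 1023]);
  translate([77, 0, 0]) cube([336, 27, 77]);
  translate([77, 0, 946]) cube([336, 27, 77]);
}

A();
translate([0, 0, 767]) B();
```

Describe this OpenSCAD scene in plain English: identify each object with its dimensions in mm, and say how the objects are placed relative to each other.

A is a table with a 1691×721 mm rectangular top, 44 mm thick, top surface at z = 767 mm, supported by four 64×64 mm square legs, each inset 42 mm from the nearest pair of top edges, running from the floor.

B is a picture frame with a 336×869 mm rectangular opening (x by z) and a uniform 77 mm border on every side. Frame depth is 27 mm along y. It is built from two vertical stiles running the full outside height and two horizontal rails spanning the gap between the stiles.

The picture frame is on top of the table.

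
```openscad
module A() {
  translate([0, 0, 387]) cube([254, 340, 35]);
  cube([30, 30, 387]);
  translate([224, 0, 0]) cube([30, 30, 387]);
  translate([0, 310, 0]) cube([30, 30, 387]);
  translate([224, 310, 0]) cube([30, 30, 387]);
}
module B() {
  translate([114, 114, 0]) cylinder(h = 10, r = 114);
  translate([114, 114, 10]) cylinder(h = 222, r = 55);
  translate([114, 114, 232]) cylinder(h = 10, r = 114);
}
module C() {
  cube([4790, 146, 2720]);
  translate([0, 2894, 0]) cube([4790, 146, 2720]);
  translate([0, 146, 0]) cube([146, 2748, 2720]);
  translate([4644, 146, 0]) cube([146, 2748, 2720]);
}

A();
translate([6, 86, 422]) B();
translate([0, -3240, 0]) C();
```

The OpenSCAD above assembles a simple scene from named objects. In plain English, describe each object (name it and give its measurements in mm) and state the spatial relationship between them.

A is a four-legged stool. The seat is 254×340 mm, 35 mm thick, top at z = 422 mm. It stands on four square legs, each 30×30 mm in cross-section, from z = 0 to the seat underside, each flush with a corner of the seat.

B is a spool: two coaxial disc flanges of radius 114 mm and thickness 10 mm, joined by a core cylinder of radius 55 mm and height 222 mm. The lower flange rests on z = 0 and the three cylinders share a vertical axis.

C is the wall frame of a small rectangular building: four walls, each 2720 mm tall and 146 mm thick, enclosing a footprint 4790 mm (x) by 3040 mm (y) outside-to-outside, with no floor or roof. The front and back walls (the −y and +y sides) span the full width; the two side walls fit between them.

The spool is on top of the stool. The house frame is on the floor beside the stool on its −y side.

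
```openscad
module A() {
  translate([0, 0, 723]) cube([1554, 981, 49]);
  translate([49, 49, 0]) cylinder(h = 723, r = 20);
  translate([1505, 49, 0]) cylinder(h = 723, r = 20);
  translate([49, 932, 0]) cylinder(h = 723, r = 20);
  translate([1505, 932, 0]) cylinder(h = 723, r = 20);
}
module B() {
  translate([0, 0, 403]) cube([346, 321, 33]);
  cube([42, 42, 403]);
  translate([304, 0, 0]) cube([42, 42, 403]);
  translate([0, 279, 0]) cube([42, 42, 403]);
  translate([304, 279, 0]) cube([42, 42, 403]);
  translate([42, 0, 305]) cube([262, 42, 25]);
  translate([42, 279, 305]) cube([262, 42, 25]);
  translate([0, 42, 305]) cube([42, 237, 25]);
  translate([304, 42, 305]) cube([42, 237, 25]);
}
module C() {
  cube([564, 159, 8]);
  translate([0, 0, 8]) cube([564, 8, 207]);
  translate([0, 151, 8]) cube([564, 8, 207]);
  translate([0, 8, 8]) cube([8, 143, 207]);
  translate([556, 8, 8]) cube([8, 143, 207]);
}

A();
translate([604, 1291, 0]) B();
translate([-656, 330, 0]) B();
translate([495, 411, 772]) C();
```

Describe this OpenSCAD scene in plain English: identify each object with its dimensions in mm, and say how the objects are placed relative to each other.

A is a table: top 1554 mm (x) × 981 mm (y), 49 mm thick, upper face at z = 772 mm, on four round legs of 40 mm diameter, each leg's bounding box inset 29 mm from the nearest pair of top edges, running from z = 0 to the bottom of the top.

B is a four-legged stool. The seat is 346×321 mm, 33 mm thick, top at z = 436 mm. It stands on four square legs, each 42×42 mm in cross-section, from z = 0 to the seat underside, each flush with a corner of the seat. Four stretchers, 42 mm wide and 25 mm tall, connect adjacent legs with their undersides at z = 305 mm, each running between the inner faces of the legs it joins and aligned with the legs' outer faces on the other axis.

C is an open storage box with external size 564×159×215 mm and wall thickness 8 mm (the base is also 8 mm thick). The base covers the whole footprint; the four walls stand on the base, with the y-facing walls full-width and the x-facing walls fitting between their inner faces.

Two stools sit around the table at the +y, −x sides. The open box is on top of the table, centred.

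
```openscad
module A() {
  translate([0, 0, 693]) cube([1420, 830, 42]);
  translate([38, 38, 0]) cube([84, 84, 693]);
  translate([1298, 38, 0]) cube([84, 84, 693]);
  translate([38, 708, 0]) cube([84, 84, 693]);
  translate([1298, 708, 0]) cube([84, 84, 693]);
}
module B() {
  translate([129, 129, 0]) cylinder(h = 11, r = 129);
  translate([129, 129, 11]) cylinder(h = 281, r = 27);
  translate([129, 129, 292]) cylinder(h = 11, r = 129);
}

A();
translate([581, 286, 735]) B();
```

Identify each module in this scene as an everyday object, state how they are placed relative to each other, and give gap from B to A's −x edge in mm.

The spool's min-x is at 581; the table's min-x is 0; gap = 581 mm.

A is a table. B is a spool. The spool is on top of the table, centred. The gap from the spool to the table's −x edge is 581 mm.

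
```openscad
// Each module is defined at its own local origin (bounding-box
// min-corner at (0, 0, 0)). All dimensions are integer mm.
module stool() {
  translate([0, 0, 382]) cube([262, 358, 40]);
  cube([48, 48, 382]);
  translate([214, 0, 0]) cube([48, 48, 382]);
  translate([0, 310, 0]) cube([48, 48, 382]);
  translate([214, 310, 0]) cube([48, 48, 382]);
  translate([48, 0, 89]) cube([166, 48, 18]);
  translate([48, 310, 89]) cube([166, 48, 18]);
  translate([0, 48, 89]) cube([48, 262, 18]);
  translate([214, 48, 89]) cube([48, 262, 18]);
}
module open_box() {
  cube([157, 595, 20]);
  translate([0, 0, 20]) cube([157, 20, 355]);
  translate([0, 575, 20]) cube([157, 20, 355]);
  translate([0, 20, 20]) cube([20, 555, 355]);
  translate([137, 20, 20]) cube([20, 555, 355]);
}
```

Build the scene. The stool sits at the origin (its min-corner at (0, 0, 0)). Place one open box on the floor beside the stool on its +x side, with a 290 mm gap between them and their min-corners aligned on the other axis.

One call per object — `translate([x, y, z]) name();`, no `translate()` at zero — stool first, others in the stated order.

stool();
translate([552, 0, 0]) open_box();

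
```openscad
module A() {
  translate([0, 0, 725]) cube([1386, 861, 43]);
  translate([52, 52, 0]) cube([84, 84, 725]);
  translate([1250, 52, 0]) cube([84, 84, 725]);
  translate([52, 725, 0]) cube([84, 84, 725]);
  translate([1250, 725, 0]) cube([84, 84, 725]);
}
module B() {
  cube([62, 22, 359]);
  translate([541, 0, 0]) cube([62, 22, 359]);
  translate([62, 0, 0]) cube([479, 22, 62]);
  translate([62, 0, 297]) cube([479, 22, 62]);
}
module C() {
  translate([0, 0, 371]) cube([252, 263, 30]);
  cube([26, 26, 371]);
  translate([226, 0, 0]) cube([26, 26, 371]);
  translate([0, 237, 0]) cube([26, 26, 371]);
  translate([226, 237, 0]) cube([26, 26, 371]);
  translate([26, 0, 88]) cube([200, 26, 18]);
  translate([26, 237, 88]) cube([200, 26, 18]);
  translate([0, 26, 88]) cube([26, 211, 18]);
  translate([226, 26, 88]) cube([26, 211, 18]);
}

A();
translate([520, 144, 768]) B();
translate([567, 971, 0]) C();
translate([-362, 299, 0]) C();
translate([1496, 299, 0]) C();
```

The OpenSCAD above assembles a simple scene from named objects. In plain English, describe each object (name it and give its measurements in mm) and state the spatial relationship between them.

A is a rectangular dining table. The top is 1386×861×43 mm with its upper surface at z = 768 mm. It stands on four 84×84 mm square legs, each inset 52 mm from the nearest pair of top edges, running from the floor to the underside of the top.

B is a picture frame with a 479×235 mm rectangular opening (x by z) and a uniform 62 mm border on every side. Frame depth is 22 mm along y. It is built from two vertical stiles running the full outside height and two horizontal rails spanning the gap between the stiles.

C is a simple wooden stool: a rectangular seat 252 mm (x) by 263 mm (y), 30 mm thick, top face at z = 401 mm, on four square legs, each 26×26 mm in cross-section. The legs rest on z = 0, each flush with a corner of the seat. Four stretchers, 26 mm wide and 18 mm tall, connect adjacent legs with their undersides at z = 88 mm, each running between the inner faces of the legs it joins and aligned with the legs' outer faces on the other axis.

The picture frame is on top of the table. Three stools sit around the table at the +y, −x, +x sides.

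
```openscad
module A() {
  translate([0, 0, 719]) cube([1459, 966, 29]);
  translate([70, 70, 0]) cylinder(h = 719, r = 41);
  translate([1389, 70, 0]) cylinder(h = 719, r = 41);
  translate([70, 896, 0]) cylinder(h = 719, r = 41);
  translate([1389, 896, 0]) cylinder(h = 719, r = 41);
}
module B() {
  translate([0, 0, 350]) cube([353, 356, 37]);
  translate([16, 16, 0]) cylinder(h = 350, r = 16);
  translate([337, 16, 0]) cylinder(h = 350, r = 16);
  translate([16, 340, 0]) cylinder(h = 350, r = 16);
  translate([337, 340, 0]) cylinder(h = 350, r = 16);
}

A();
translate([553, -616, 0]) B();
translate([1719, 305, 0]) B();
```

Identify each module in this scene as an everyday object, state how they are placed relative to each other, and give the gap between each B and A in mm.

Each stool's nearest face is 260 mm from the table's bounding box.

A is a table. B is a stool. Two stools sit around the table at the −y, +x sides. The gap between each stool and the table is 260 mm.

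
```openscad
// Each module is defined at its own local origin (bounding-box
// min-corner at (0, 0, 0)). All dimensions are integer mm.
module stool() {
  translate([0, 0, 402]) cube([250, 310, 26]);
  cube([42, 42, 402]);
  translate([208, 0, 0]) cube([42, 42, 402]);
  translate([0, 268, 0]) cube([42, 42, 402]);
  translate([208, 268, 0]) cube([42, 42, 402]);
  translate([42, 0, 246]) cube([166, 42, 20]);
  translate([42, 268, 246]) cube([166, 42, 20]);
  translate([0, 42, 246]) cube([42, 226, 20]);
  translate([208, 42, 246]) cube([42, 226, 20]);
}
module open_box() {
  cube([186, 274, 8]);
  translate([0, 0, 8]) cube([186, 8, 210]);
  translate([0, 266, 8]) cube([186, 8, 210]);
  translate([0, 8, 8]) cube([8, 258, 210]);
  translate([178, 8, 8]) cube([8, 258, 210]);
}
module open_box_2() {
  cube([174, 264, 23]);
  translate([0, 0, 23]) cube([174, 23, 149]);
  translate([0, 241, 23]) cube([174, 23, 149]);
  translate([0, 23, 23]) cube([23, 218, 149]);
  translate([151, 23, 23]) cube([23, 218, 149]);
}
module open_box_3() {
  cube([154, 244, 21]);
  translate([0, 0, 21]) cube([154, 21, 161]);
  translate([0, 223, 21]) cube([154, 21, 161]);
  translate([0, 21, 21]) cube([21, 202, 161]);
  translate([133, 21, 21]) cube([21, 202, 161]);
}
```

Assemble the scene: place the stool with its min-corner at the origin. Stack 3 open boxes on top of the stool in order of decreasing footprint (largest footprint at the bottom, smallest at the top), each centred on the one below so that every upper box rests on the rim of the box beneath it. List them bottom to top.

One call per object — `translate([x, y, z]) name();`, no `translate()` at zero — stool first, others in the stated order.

stool();
translate([32, 18, 428]) open_box();
translate([38, 23, 646]) open_box_2();
translate([48, 33, 818]) open_box_3();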